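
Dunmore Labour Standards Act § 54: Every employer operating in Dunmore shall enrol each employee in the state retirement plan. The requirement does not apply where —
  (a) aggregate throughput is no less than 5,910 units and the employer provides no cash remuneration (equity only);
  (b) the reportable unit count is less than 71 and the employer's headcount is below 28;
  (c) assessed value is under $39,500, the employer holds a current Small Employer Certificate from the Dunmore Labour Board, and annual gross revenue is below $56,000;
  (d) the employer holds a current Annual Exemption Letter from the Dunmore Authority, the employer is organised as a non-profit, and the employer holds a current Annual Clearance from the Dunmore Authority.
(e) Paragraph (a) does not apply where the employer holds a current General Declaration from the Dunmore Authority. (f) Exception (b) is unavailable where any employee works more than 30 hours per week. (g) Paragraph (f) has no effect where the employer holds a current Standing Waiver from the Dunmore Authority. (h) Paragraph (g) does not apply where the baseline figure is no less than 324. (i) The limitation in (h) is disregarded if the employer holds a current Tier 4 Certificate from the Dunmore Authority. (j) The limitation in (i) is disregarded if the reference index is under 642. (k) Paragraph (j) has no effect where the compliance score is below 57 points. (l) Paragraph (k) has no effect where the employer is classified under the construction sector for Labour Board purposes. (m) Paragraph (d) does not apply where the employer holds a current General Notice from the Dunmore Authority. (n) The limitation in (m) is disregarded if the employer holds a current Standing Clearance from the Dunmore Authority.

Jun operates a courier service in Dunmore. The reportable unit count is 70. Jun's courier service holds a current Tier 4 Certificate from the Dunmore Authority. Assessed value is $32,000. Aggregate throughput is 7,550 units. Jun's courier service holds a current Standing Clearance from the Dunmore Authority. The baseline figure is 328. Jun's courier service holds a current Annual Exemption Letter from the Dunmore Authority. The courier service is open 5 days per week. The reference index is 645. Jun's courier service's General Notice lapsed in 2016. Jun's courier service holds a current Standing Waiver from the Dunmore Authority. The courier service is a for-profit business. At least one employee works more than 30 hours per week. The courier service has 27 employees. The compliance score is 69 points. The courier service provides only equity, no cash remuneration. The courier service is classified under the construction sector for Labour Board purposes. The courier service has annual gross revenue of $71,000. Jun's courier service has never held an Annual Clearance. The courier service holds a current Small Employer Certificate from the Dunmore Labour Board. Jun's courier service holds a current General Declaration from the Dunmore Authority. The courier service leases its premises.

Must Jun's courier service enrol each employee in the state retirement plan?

No — exception (b) applies; Jun's courier service is not required to enrol each employee in the state retirement plan.

Exception (a): aggregate throughput is 7,550 units, meeting the 5,910 units threshold; remuneration is equity-only — every condition holds. However, paragraph (e) must be considered: (e) operates — a current General Declaration is held. So (a) is unavailable.
Exception (b): the reportable unit count is 70, less than the 71 limit; the employer's headcount is 27, below the 28 limit — every condition holds. Under paragraphs (f)–(l): (f) would limit (b) — at least one employee exceeds 30 hours/week — but (g) sets (f) aside: (g) operates — a current Standing Waiver is held. (h) would limit (g) — the baseline figure is 328, meeting the 324 threshold — but (i) sets (h) aside: (i) operates against (h): a current Tier 4 Certificate is held. (j), which would lift (i), is not triggered — the reference index is 645, not under 642. Exception (b) stands.
Exception (c) does not apply: annual gross revenue is $71,000, not below $56,000.
Exception (d) does not apply: the employer is for-profit.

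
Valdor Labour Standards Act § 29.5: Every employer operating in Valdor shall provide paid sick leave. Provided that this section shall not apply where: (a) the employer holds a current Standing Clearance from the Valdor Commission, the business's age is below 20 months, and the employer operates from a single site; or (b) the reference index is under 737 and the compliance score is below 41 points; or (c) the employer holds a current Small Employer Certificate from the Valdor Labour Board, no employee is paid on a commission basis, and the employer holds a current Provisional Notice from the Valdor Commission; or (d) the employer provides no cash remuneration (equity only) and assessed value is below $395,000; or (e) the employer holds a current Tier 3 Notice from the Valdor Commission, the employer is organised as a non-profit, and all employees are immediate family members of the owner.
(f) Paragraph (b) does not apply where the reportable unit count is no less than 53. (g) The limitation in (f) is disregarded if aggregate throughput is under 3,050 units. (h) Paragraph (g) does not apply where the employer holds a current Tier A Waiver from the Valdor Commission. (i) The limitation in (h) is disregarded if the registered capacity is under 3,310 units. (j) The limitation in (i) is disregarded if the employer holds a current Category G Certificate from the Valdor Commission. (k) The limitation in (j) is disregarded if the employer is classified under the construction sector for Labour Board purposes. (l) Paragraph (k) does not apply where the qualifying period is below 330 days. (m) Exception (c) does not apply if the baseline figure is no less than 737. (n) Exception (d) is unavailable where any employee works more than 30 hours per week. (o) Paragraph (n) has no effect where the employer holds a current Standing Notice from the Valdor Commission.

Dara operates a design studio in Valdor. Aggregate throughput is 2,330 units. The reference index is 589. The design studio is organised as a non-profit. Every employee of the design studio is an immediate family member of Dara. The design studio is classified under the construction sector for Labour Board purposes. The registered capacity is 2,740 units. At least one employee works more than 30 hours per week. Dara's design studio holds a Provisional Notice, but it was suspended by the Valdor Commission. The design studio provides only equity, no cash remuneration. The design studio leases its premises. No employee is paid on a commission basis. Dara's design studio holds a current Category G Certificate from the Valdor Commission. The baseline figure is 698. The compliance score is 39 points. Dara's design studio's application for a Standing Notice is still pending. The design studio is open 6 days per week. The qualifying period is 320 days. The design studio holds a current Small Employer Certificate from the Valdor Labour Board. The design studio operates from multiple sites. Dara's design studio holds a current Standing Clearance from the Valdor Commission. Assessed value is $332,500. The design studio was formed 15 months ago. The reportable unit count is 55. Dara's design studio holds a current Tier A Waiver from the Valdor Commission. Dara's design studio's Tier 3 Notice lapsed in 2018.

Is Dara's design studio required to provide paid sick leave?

Yes — Dara's design studio must provide paid sick leave.

Exception (a) requires that the employer operates from a single site; but the employer operates from multiple sites, so (a) is unavailable.
Exception (b) is satisfied on its face — the reference index is 589, under the 737 limit; the compliance score is 39 points, below the 41 points limit. Turning to paragraphs (f)–(l): (f) applies — the reportable unit count is 55, meeting the 53 threshold. (g) operates (aggregate throughput is 2,330 units, under the 3,050 units limit), but yields to (h): (h) is engaged — a current Tier A Waiver is held. (i) applies (the registered capacity is 2,740 units, under the 3,310 units limit), but yields to (j): (j) operates against (i): a current Category G Certificate is held. (k) operates (the design studio is classified under the construction sector), but is set aside by (l): (l) operates against (k): the qualifying period is 320 days, below the 330 days limit. (b) is therefore removed.
Exception (c) requires that the employer holds a current Provisional Notice from the Valdor Commission; but there is no Provisional Notice in force, so (c) is unavailable.
All of (d)'s requirements are met (remuneration is equity-only; assessed value is $332,500, below the $395,000 limit). However, paragraphs (n)–(o) must be considered: (n) operates against (d): at least one employee exceeds 30 hours/week. (o), which would lift (n), is not triggered — no current Standing Notice is held. Exception (d) does not apply.
Exception (e) requires that the employer holds a current Tier 3 Notice from the Valdor Commission; but there is no Tier 3 Notice in force, so (e) is unavailable.
Every exception is unavailable, so the rule governs.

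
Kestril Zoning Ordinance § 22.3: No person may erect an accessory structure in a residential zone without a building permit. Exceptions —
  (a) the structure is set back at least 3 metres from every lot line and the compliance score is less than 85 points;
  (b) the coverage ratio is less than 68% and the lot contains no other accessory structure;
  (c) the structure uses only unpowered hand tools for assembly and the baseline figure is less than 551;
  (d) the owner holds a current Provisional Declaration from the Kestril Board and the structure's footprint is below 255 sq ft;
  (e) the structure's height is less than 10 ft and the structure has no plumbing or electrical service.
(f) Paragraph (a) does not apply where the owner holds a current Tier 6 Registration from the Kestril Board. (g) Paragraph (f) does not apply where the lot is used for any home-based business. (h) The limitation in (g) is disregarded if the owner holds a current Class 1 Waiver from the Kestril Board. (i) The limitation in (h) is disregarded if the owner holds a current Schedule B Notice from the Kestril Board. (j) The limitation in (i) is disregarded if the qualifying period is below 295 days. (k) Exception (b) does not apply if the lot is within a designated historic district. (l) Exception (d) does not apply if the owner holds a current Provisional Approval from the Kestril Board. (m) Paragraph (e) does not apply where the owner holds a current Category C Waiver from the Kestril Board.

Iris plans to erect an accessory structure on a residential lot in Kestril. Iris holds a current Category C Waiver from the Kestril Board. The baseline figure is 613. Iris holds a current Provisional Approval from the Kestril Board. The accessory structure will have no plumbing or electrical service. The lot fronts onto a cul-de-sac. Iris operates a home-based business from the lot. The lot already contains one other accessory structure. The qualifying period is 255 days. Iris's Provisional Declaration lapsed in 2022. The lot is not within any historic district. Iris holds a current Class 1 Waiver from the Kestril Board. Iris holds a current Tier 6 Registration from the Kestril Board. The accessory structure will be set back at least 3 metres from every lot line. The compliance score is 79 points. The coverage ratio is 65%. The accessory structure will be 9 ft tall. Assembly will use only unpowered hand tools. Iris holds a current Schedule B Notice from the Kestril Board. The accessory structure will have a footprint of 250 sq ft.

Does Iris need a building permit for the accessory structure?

Exception (a): the setback is at least 3 m on every side; the compliance score is 79 points, less than the 85 points limit — every condition holds. However, paragraphs (f)–(j) must be considered: (f) is triggered — a current Tier 6 Registration is held. (g) is triggered (a home-based business operates on the lot), but is set aside by (h): (h) is triggered — a current Class 1 Waiver is held. (i) would limit (h) — a current Schedule B Notice is held — but (j) sets (i) aside: (j) is triggered — the qualifying period is 255 days, below the 295 days limit. Exception (a) does not apply.
Exception (b) requires that the lot contains no other accessory structure; but the lot already has another accessory structure, so (b) is unavailable.
Exception (c) requires that the baseline figure is less than 551; but the baseline figure is 613, not less than 551, so (c) is unavailable.
Exception (d) fails — the Provisional Declaration is not current.
Exception (e)'s conditions are all satisfied: the structure's height is 9 ft, less than the 10 ft limit; there is no plumbing or electrical service. But: (m) operates against (e): a current Category C Waiver is held. Exception (e) does not apply.
No exception displaces § 22.3.

Yes — Iris must obtain a building permit.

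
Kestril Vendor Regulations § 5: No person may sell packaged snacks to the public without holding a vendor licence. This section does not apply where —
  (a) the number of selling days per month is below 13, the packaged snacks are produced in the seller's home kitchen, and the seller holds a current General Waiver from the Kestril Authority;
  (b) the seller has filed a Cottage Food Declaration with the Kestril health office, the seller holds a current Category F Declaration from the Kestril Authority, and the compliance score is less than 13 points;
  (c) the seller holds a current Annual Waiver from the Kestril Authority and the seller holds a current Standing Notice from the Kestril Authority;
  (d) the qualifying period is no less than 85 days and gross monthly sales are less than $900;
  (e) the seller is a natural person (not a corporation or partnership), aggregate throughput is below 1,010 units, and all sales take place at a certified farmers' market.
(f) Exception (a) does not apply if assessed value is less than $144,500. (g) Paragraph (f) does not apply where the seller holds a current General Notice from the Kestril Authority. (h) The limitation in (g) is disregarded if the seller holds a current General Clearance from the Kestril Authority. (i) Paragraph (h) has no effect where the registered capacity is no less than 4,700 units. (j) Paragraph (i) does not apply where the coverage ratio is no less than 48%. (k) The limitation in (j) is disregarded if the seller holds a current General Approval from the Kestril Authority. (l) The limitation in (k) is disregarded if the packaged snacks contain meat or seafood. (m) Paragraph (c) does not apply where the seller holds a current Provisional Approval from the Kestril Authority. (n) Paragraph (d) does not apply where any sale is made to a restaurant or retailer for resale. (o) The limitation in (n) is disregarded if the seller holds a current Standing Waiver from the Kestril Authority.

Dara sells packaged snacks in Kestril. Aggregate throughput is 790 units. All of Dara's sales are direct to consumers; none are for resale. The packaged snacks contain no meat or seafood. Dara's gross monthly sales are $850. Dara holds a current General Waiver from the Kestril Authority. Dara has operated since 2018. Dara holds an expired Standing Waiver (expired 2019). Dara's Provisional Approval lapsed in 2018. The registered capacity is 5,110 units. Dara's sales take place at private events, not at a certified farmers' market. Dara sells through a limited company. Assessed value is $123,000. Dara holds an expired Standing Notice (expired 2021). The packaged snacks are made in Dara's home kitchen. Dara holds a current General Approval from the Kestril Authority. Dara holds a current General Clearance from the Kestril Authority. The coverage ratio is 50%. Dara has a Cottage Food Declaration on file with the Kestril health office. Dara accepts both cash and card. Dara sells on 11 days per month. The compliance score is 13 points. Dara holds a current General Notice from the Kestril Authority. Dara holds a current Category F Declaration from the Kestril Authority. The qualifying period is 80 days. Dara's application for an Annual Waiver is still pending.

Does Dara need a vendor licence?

No — exception (a) applies; Dara is not required to hold a vendor licence.

Exception (a): the number of selling days per month is 11, below the 13 limit; the packaged snacks are home-kitchen produced; a current General Waiver is held — every condition holds. Considering the limiting provisions: (f) would limit (a) — assessed value is $123,000, less than the $144,500 limit — but (g) sets (f) aside: (g) operates — a current General Notice is held. (h) applies (a current General Clearance is held), but is itself disapplied by (i): (i) operates against (h): the registered capacity is 5,110 units, meeting the 4,700 units threshold. (j) operates (the coverage ratio is 50%, meeting the 48% threshold), but is overridden by (k): (k) operates against (j): a current General Approval is held. (l) is not triggered (the packaged snacks contain no meat or seafood), so (k) stands. Exception (a) stands.
Exception (b) does not apply: the compliance score is 13 points, not less than 13 points.
Exception (c) does not apply: no current Annual Waiver is held.
Exception (d) does not apply: the qualifying period is 80 days, short of 85 days.
Exception (e) requires that the seller is a natural person (not a corporation or partnership); but the seller operates through a limited company, so (e) is unavailable.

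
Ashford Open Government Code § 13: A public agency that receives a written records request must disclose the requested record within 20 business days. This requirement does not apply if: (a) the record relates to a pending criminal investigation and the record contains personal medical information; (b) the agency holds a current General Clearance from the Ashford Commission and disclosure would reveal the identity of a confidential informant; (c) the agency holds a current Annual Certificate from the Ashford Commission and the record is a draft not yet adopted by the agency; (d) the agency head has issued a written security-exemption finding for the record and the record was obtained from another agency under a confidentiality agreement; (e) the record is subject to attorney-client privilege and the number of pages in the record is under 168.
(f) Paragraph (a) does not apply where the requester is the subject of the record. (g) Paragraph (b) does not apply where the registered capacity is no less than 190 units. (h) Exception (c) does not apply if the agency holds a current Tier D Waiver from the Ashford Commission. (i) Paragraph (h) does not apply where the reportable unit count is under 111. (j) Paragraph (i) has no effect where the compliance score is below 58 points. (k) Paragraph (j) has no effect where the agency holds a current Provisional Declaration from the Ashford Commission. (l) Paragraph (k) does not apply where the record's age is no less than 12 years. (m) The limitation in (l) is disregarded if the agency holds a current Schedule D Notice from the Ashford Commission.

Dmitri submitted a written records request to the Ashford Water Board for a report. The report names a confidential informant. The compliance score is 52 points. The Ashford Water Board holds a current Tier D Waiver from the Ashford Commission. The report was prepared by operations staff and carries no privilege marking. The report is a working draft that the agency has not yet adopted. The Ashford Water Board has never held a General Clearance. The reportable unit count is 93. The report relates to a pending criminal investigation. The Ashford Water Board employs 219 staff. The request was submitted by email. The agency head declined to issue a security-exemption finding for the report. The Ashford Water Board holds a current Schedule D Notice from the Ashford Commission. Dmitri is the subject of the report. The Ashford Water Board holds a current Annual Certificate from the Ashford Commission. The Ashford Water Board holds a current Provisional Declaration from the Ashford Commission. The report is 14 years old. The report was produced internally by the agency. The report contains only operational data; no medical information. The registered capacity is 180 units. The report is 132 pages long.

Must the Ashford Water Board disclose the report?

Exception (a) does not apply: the report contains only operational data.
Exception (b) fails — the General Clearance is not current.
Exception (c) is satisfied on its face — a current Annual Certificate is held; the report is an unadopted draft. Applying paragraphs (h)–(m): (h) would limit (c) — a current Tier D Waiver is held — but (i) sets (h) aside: (i) operates against (h): the reportable unit count is 93, under the 111 limit. (j) operates (the compliance score is 52 points, below the 58 points limit), but is itself disapplied by (k): (k) operates against (j): a current Provisional Declaration is held. (l) is triggered (the record's age is 14 years, meeting the 12 years threshold), but is displaced by (m): (m) operates against (l): a current Schedule D Notice is held. Exception (c) stands.
Exception (d) requires that the agency head has issued a written security-exemption finding for the record; but the agency head declined to issue a security-exemption finding, so (d) is unavailable.
Exception (e) fails — the report carries no privilege marking.

No — exception (c) applies; the Ashford Water Board is not required to disclose the report.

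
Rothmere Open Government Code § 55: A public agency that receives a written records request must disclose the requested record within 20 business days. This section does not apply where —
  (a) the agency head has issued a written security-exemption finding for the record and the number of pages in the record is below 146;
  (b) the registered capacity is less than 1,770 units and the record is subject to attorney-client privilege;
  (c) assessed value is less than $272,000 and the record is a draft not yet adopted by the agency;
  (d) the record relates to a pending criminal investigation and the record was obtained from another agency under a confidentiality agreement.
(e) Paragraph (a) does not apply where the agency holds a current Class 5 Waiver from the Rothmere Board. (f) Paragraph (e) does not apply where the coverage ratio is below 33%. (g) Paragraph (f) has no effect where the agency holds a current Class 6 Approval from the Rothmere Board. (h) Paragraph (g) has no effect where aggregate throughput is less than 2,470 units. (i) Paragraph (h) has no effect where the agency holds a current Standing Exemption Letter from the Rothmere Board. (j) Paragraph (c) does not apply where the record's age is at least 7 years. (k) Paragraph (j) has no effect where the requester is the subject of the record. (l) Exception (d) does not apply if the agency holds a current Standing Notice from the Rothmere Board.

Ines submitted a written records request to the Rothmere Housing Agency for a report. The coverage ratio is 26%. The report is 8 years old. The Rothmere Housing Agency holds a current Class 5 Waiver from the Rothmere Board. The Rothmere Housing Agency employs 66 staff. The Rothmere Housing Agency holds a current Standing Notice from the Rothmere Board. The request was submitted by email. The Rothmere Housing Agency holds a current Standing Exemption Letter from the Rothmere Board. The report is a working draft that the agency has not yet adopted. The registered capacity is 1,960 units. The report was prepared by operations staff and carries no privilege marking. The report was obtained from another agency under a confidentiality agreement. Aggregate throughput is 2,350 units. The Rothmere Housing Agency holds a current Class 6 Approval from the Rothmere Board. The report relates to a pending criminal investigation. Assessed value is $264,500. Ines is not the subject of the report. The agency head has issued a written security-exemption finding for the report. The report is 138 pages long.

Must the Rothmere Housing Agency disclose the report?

Exception (a): a written security-exemption finding has been issued; the number of pages in the record is 138, below the 146 limit — every condition holds. However, paragraphs (e)–(i) must be considered: (e) operates against (a): a current Class 5 Waiver is held. (f) is engaged (the coverage ratio is 26%, below the 33% limit), but is displaced by (g): (g) is engaged — a current Class 6 Approval is held. (h) would limit (g) — aggregate throughput is 2,350 units, less than the 2,470 units limit — but (i) sets (h) aside: (i) is engaged — a current Standing Exemption Letter is held. Exception (a) does not apply.
Exception (b) requires that the registered capacity is less than 1,770 units; but the registered capacity is 1,960 units, not less than 1,770 units, so (b) is unavailable.
Exception (c)'s conditions are all satisfied: assessed value is $264,500, less than the $272,000 limit; the report is an unadopted draft. However, paragraphs (j)–(k) must be considered: (j) applies — the record's age is 8 years, meeting the 7 years threshold. (k), which would lift (j), is not triggered — Ines is not the subject of the report. (c) is therefore removed.
Exception (d)'s conditions are all satisfied: the report relates to a pending investigation; the report was obtained under a confidentiality agreement. However, paragraph (l) must be considered: (l) operates against (d): a current Standing Notice is held. (d) is therefore removed.
None of the exceptions is available; § 55 applies in full.

Yes — the Rothmere Housing Agency must disclose the report.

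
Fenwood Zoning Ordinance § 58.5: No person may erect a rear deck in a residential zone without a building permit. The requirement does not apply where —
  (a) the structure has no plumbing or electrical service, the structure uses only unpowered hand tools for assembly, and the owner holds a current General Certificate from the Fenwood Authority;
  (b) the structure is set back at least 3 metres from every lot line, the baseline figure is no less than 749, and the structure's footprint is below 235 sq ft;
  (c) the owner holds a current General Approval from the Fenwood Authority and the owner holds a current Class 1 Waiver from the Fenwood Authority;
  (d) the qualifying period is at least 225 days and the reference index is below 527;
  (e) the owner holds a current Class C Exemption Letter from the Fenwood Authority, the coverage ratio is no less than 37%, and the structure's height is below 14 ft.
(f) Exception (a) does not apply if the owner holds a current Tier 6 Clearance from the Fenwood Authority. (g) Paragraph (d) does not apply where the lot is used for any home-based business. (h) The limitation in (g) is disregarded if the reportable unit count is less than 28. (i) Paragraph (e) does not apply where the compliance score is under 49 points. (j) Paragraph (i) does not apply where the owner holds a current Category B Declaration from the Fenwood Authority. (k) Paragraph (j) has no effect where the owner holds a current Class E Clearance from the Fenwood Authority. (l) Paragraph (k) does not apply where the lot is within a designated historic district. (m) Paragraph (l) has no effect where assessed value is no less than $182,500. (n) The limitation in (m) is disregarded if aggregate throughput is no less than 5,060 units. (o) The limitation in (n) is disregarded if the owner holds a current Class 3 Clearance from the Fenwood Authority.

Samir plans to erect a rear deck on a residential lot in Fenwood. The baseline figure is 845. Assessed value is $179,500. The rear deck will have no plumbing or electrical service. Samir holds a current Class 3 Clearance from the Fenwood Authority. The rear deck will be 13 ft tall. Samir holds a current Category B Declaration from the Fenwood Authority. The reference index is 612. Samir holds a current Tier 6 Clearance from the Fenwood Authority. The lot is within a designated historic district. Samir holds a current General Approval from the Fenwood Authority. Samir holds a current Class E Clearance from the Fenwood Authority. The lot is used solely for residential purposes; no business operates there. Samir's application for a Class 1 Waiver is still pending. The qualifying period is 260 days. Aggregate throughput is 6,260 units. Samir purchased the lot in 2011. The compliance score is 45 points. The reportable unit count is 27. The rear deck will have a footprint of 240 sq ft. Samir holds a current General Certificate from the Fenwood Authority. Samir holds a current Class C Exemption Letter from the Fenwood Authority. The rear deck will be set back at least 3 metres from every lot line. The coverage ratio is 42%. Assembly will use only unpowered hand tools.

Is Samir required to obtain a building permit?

No — exception (e) applies; Samir does not need a building permit.

Exception (a): there is no plumbing or electrical service; assembly uses only hand tools; a current General Certificate is held — every condition holds. Turning to paragraph (f): (f) operates — a current Tier 6 Clearance is held. Exception (a) does not apply.
Exception (b) does not apply: the structure's footprint is 240 sq ft, not below 235 sq ft.
Exception (c) fails — there is no Class 1 Waiver in force.
Exception (d) does not apply: the reference index is 612, not below 527.
Exception (e)'s conditions are all satisfied: a current Class C Exemption Letter is held; the coverage ratio is 42%, meeting the 37% threshold; the structure's height is 13 ft, below the 14 ft limit. Considering the limiting provisions: (i) applies (the compliance score is 45 points, under the 49 points limit), but yields to (j): (j) is triggered — a current Category B Declaration is held. (k) would limit (j) — a current Class E Clearance is held — but (l) sets (k) aside: (l) operates against (k): the lot is in a historic district. (m), which would lift (l), is not triggered — assessed value is $179,500, short of $182,500. Exception (e) stands.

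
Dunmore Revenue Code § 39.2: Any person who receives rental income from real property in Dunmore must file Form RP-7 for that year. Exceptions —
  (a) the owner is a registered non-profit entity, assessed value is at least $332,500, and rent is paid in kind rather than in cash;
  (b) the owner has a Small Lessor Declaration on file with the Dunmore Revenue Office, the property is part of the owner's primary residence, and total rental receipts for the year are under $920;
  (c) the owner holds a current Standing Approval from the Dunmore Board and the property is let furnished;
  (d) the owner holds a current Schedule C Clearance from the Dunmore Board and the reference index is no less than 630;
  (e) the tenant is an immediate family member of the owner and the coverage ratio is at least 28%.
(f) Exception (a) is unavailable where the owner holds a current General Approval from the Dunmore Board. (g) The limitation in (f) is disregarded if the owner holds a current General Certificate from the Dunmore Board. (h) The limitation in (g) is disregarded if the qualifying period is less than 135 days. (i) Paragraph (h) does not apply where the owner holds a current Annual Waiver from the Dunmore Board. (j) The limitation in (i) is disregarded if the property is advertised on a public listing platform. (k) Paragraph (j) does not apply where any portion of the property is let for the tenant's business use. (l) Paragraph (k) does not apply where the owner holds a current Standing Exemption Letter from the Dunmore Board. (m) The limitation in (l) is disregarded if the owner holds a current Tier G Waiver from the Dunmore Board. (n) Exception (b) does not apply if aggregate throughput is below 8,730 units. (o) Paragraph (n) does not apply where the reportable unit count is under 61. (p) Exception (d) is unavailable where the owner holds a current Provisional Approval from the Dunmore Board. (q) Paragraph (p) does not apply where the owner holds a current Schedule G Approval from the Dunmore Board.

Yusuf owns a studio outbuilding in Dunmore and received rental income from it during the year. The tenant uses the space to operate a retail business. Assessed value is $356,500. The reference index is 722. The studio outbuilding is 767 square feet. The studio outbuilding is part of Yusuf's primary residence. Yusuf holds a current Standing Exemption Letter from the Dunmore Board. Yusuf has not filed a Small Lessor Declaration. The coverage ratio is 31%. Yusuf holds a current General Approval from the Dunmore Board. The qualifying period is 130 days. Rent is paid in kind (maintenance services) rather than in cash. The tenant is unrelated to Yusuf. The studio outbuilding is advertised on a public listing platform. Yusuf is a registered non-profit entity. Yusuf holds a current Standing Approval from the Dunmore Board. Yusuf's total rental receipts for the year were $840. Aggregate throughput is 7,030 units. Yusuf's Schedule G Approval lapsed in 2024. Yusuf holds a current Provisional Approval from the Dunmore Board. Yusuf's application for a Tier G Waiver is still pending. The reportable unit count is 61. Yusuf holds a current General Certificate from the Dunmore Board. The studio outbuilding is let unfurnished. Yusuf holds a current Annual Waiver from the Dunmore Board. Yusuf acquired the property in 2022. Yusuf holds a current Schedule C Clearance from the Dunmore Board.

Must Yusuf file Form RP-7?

Yes — Yusuf must file Form RP-7.

Exception (a): Yusuf is a registered non-profit; assessed value is $356,500, meeting the $332,500 threshold; rent is paid in kind — every condition holds. However, paragraphs (f)–(m) must be considered: (f) applies — a current General Approval is held. (g) would limit (f) — a current General Certificate is held — but (h) sets (g) aside: (h) applies — the qualifying period is 130 days, less than the 135 days limit. (i) is triggered (a current Annual Waiver is held), but is overridden by (j): (j) operates against (i): the property is publicly advertised. (k) would limit (j) — the space is let for business use — but (l) sets (k) aside: (l) applies — a current Standing Exemption Letter is held. (m) is not engaged (the Tier G Waiver is not current), so (l) stands. (a) is therefore removed.
Exception (b) does not apply: no Small Lessor Declaration is on file.
Exception (c) does not apply: the property is let unfurnished.
All of (d)'s requirements are met (a current Schedule C Clearance is held; the reference index is 722, meeting the 630 threshold). However, paragraphs (p)–(q) must be considered: (p) operates against (d): a current Provisional Approval is held. (q) is not triggered (the Schedule G Approval is not current), so (p) stands. (d) is therefore removed.
Exception (e) does not apply: the tenant is unrelated to the owner.
No exception is made out. Yusuf falls within the general rule.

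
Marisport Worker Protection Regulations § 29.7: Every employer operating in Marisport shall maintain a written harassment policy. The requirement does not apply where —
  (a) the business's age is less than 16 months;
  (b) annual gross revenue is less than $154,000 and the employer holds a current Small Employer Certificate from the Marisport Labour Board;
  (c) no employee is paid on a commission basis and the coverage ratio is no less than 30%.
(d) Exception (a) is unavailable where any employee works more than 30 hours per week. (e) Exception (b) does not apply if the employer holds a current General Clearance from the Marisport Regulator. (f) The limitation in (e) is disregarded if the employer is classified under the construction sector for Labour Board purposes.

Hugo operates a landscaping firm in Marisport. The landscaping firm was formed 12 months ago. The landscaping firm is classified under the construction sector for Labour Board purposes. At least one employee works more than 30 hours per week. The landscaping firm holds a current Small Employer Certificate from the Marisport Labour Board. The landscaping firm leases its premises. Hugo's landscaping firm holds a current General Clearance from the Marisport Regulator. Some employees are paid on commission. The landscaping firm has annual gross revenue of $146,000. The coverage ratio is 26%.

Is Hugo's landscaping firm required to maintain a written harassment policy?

No — exception (b) applies; Hugo's landscaping firm is not required to maintain a written harassment policy.

All of (a)'s requirements are met (the business's age is 12 months, less than the 16 months limit). But: (d) is triggered — at least one employee exceeds 30 hours/week. Exception (a) does not apply.
Exception (b)'s conditions are all satisfied: annual gross revenue is $146,000, less than the $154,000 limit; a current Small Employer Certificate is held. As to paragraphs (e)–(f): (e) would limit (b) — a current General Clearance is held — but (f) sets (e) aside: (f) operates against (e): the landscaping firm is classified under the construction sector. So (b) applies.
Exception (c) does not apply: some employees are paid on commission.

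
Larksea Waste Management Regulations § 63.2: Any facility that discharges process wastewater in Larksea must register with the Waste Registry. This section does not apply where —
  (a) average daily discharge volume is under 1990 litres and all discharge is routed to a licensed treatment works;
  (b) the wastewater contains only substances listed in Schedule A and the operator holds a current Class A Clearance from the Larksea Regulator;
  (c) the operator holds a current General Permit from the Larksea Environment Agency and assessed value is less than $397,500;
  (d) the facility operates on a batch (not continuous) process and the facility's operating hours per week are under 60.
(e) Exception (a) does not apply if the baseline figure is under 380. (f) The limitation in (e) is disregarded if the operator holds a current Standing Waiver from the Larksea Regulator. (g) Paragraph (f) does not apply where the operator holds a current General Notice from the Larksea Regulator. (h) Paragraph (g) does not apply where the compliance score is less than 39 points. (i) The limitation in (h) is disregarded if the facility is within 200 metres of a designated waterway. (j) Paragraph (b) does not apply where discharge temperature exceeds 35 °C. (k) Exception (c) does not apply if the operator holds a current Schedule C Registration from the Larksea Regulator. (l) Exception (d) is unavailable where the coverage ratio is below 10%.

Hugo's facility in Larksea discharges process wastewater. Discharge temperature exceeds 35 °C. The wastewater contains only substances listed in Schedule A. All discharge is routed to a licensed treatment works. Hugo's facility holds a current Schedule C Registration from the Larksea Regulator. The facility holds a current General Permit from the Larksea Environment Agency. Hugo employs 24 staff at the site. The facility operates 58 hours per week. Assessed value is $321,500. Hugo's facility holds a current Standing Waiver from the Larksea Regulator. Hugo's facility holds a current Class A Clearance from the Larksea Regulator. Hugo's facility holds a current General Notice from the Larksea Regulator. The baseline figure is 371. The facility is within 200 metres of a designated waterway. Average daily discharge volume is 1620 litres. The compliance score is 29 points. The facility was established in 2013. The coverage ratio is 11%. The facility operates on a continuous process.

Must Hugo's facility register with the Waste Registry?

Yes — Hugo's facility must register with the Waste Registry.

Exception (a) is satisfied on its face — average daily discharge volume is 1620 litres, under the 1990 litres limit; discharge is routed to a licensed treatment works. But applying paragraphs (e)–(i): (e) operates against (a): the baseline figure is 371, under the 380 limit. (f) would limit (e) — a current Standing Waiver is held — but (g) sets (f) aside: (g) is triggered — a current General Notice is held. (h) would limit (g) — the compliance score is 29 points, less than the 39 points limit — but (i) sets (h) aside: (i) is triggered — the facility is within 200 m of a designated waterway. So (a) is unavailable.
All of (b)'s requirements are met (the wastewater is Schedule-A-only; a current Class A Clearance is held). But applying paragraph (j): (j) is engaged — discharge temperature exceeds 35 °C. So (b) is unavailable.
Exception (c)'s conditions are all satisfied: a current General Permit is held; assessed value is $321,500, less than the $397,500 limit. But: (k) operates — a current Schedule C Registration is held. Exception (c) does not apply.
Exception (d) requires that the facility operates on a batch (not continuous) process; but the facility operates on a continuous process, so (d) is unavailable.
No exception displaces § 63.2.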